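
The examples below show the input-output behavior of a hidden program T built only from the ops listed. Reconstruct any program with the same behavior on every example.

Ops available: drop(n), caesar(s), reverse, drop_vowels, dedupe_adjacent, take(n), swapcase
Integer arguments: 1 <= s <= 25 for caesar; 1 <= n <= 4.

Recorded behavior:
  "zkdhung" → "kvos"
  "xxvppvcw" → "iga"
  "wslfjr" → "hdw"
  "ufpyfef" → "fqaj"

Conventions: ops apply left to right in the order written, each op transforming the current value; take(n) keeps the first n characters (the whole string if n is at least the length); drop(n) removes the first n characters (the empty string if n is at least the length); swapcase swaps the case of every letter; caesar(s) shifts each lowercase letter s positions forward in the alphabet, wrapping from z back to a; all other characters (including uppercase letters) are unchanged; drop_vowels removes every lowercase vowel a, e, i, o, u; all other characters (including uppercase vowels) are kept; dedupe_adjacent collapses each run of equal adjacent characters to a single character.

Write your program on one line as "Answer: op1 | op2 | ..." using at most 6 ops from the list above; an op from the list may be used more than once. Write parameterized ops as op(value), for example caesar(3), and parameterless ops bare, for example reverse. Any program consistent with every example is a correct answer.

caesar(11) | dedupe_adjacent | reverse | drop(3) | reverse

Check, running the answer program on each example:
  "zkdhung" -> "kvosfyr" -> "kvosfyr" -> "ryfsovk" -> "sovk" -> "kvos"
  "xxvppvcw" -> "iigaagnh" -> "igagnh" -> "hngagi" -> "agi" -> "iga"
  "wslfjr" -> "hdwquc" -> "hdwquc" -> "cuqwdh" -> "wdh" -> "hdw"
  "ufpyfef" -> "fqajqpq" -> "fqajqpq" -> "qpqjaqf" -> "jaqf" -> "fqaj"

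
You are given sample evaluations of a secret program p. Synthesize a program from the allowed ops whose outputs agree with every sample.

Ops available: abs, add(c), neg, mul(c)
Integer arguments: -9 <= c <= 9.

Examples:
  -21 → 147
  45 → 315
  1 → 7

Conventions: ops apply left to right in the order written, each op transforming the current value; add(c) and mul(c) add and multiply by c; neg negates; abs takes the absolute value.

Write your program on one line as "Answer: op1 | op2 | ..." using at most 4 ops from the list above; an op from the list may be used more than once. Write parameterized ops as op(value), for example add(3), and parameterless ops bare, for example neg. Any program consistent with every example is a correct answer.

abs | mul(-1) | mul(-7)

Check, running the answer program on each example:
  -21 -> 21 -> -21 -> 147
  45 -> 45 -> -45 -> 315
  1 -> 1 -> -1 -> 7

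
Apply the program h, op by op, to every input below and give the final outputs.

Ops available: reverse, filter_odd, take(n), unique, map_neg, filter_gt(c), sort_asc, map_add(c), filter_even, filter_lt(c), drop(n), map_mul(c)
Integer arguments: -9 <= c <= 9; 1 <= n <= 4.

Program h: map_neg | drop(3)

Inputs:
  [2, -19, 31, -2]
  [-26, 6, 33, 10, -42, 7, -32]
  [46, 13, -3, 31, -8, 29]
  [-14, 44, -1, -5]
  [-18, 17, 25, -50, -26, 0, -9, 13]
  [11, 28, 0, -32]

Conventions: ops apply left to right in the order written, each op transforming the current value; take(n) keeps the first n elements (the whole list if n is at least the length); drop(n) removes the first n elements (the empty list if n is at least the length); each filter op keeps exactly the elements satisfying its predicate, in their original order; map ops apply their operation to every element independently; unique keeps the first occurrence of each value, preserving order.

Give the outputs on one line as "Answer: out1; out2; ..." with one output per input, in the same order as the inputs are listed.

[2]; [-10, 42, -7, 32]; [-31, 8, -29]; [5]; [50, 26, 0, 9, -13]; [32]

Execution, op by op:
  [2, -19, 31, -2] -> [-2, 19, -31, 2] -> [2]
  [-26, 6, 33, 10, -42, 7, -32] -> [26, -6, -33, -10, 42, -7, 32] -> [-10, 42, -7, 32]
  [46, 13, -3, 31, -8, 29] -> [-46, -13, 3, -31, 8, -29] -> [-31, 8, -29]
  [-14, 44, -1, -5] -> [14, -44, 1, 5] -> [5]
  [-18, 17, 25, -50, -26, 0, -9, 13] -> [18, -17, -25, 50, 26, 0, 9, -13] -> [50, 26, 0, 9, -13]
  [11, 28, 0, -32] -> [-11, -28, 0, 32] -> [32]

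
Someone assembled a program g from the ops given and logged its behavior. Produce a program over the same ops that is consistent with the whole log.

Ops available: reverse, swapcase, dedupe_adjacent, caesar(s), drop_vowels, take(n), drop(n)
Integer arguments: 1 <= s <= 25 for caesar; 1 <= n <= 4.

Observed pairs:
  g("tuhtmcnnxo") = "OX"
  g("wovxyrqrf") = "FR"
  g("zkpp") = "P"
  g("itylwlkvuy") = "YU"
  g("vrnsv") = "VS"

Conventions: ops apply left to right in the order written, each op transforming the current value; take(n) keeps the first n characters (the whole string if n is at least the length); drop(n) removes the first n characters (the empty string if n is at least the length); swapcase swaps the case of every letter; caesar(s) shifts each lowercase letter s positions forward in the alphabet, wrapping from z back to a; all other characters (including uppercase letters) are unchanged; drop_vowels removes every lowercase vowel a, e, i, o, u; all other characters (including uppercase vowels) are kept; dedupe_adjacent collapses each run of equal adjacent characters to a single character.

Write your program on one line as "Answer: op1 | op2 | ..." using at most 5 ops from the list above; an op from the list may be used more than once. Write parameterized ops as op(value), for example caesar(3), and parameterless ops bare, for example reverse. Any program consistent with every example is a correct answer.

reverse | take(2) | swapcase | dedupe_adjacent

Check, running the answer program on each example:
  "tuhtmcnnxo" -> "oxnncmthut" -> "ox" -> "OX" -> "OX"
  "wovxyrqrf" -> "frqryxvow" -> "fr" -> "FR" -> "FR"
  "zkpp" -> "ppkz" -> "pp" -> "PP" -> "P"
  "itylwlkvuy" -> "yuvklwlyti" -> "yu" -> "YU" -> "YU"
  "vrnsv" -> "vsnrv" -> "vs" -> "VS" -> "VS"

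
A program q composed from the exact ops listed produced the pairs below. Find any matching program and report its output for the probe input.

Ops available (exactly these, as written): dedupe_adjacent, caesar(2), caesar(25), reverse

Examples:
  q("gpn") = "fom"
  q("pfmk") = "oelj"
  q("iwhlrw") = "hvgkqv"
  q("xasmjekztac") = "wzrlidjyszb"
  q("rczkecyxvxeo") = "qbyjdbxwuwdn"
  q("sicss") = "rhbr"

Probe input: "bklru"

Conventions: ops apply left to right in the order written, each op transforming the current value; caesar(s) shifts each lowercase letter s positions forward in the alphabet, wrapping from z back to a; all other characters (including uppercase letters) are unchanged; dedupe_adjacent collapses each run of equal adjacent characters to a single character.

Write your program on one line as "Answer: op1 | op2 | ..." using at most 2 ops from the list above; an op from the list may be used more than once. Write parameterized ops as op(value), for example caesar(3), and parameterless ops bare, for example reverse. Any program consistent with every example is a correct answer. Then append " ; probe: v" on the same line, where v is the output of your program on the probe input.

dedupe_adjacent | caesar(25) ; probe: "ajkqt"

Check, running the answer program on each example:
  "gpn" -> "gpn" -> "fom"
  "pfmk" -> "pfmk" -> "oelj"
  "iwhlrw" -> "iwhlrw" -> "hvgkqv"
  "xasmjekztac" -> "xasmjekztac" -> "wzrlidjyszb"
  "rczkecyxvxeo" -> "rczkecyxvxeo" -> "qbyjdbxwuwdn"
  "sicss" -> "sics" -> "rhbr"
  probe: "bklru" -> "bklru" -> "ajkqt"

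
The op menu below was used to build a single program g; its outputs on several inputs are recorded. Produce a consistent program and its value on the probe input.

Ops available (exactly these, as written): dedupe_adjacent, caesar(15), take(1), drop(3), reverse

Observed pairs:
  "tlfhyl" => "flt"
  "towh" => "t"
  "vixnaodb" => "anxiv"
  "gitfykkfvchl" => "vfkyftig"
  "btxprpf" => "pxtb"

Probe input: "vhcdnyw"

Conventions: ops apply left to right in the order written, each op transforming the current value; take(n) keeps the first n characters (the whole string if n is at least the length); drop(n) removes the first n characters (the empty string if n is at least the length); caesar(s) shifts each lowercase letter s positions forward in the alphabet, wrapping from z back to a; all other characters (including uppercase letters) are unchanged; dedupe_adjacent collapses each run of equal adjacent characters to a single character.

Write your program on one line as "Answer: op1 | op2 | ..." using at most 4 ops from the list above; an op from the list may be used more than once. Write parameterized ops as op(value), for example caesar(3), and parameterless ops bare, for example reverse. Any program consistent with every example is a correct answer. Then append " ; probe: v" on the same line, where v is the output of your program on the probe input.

dedupe_adjacent | reverse | drop(3) ; probe: "dchv"

Check, running the answer program on each example:
  "tlfhyl" -> "tlfhyl" -> "lyhflt" -> "flt"
  "towh" -> "towh" -> "hwot" -> "t"
  "vixnaodb" -> "vixnaodb" -> "bdoanxiv" -> "anxiv"
  "gitfykkfvchl" -> "gitfykfvchl" -> "lhcvfkyftig" -> "vfkyftig"
  "btxprpf" -> "btxprpf" -> "fprpxtb" -> "pxtb"
  probe: "vhcdnyw" -> "vhcdnyw" -> "wyndchv" -> "dchv"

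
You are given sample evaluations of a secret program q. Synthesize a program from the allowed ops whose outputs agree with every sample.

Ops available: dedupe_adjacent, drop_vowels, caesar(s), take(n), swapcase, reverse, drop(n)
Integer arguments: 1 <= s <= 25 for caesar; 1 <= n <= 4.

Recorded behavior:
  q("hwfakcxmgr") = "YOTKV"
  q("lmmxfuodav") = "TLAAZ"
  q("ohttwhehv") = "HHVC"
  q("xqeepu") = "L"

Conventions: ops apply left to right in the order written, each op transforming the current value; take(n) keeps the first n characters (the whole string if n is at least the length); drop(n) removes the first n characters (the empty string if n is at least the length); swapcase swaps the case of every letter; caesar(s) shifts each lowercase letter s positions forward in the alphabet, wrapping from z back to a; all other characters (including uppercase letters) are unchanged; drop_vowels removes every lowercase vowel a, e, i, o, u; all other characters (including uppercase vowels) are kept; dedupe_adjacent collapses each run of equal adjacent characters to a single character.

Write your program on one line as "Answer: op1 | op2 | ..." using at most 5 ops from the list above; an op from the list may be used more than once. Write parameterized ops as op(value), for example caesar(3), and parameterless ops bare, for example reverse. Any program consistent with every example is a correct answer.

reverse | drop(1) | caesar(14) | drop(4) | swapcase

Check, running the answer program on each example:
  "hwfakcxmgr" -> "rgmxckafwh" -> "gmxckafwh" -> "ualqyotkv" -> "yotkv" -> "YOTKV"
  "lmmxfuodav" -> "vadoufxmml" -> "adoufxmml" -> "orcitlaaz" -> "tlaaz" -> "TLAAZ"
  "ohttwhehv" -> "vhehwttho" -> "hehwttho" -> "vsvkhhvc" -> "hhvc" -> "HHVC"
  "xqeepu" -> "upeeqx" -> "peeqx" -> "dssel" -> "l" -> "L"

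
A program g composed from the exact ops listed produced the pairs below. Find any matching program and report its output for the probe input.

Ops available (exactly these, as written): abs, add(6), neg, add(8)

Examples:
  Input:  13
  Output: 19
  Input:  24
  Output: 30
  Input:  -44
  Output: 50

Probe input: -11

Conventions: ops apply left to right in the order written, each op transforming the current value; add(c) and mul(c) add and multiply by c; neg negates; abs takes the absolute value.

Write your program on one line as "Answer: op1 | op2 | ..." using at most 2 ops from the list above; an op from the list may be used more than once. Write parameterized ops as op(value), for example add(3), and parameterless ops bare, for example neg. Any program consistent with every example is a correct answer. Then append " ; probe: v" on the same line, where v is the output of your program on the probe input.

abs | add(6) ; probe: 17

Check, running the answer program on each example:
  13 -> 13 -> 19
  24 -> 24 -> 30
  -44 -> 44 -> 50
  probe: -11 -> 11 -> 17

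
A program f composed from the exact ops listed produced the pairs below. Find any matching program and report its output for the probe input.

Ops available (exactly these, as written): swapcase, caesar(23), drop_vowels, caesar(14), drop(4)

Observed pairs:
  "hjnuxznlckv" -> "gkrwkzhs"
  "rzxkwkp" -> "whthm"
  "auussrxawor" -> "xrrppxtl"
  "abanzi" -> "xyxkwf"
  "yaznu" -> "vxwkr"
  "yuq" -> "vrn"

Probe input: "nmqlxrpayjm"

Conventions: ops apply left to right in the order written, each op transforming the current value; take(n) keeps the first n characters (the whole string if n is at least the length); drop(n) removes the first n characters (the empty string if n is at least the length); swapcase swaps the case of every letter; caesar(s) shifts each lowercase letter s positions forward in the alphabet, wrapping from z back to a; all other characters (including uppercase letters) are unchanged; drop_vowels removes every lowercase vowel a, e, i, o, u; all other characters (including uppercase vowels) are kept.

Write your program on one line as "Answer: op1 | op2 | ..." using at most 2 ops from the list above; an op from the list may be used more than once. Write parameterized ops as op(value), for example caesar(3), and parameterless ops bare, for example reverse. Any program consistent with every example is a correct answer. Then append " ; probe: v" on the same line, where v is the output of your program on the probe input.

caesar(23) | drop_vowels ; probe: "kjnmxvgj"

Check, running the answer program on each example:
  "hjnuxznlckv" -> "egkruwkizhs" -> "gkrwkzhs"
  "rzxkwkp" -> "owuhthm" -> "whthm"
  "auussrxawor" -> "xrrppouxtlo" -> "xrrppxtl"
  "abanzi" -> "xyxkwf" -> "xyxkwf"
  "yaznu" -> "vxwkr" -> "vxwkr"
  "yuq" -> "vrn" -> "vrn"
  probe: "nmqlxrpayjm" -> "kjniuomxvgj" -> "kjnmxvgj"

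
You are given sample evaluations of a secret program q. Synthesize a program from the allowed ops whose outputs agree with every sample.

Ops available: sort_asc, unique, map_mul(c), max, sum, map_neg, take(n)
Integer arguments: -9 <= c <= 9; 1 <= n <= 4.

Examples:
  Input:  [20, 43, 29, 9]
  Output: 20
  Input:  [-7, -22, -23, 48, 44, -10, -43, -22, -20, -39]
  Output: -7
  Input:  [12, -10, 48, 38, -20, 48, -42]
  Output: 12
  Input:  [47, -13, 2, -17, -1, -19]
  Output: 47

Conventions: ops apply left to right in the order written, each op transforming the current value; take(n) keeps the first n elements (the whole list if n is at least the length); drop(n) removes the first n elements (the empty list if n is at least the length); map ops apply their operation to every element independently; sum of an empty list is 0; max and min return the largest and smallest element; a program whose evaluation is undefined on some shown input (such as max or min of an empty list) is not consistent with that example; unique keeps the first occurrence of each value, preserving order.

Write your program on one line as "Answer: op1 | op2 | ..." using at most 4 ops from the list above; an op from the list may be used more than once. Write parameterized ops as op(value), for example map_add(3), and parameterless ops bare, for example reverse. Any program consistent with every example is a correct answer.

unique | take(1) | sum

Check, running the answer program on each example:
  [20, 43, 29, 9] -> [20, 43, 29, 9] -> [20] -> 20
  [-7, -22, -23, 48, 44, -10, -43, -22, -20, -39] -> [-7, -22, -23, 48, 44, -10, -43, -20, -39] -> [-7] -> -7
  [12, -10, 48, 38, -20, 48, -42] -> [12, -10, 48, 38, -20, -42] -> [12] -> 12
  [47, -13, 2, -17, -1, -19] -> [47, -13, 2, -17, -1, -19] -> [47] -> 47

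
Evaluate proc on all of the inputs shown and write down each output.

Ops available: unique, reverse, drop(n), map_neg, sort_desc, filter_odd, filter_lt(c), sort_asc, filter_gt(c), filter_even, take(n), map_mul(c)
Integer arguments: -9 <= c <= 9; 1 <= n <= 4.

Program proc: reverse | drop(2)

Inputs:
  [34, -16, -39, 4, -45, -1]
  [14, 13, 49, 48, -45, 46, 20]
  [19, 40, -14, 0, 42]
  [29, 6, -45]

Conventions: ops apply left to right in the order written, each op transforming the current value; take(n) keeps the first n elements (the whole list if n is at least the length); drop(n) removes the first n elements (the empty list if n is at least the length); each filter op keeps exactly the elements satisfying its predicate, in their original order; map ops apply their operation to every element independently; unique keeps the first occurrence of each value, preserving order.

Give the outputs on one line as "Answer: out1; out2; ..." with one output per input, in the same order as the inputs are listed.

[4, -39, -16, 34]; [-45, 48, 49, 13, 14]; [-14, 40, 19]; [29]

Execution, op by op:
  [34, -16, -39, 4, -45, -1] -> [-1, -45, 4, -39, -16, 34] -> [4, -39, -16, 34]
  [14, 13, 49, 48, -45, 46, 20] -> [20, 46, -45, 48, 49, 13, 14] -> [-45, 48, 49, 13, 14]
  [19, 40, -14, 0, 42] -> [42, 0, -14, 40, 19] -> [-14, 40, 19]
  [29, 6, -45] -> [-45, 6, 29] -> [29]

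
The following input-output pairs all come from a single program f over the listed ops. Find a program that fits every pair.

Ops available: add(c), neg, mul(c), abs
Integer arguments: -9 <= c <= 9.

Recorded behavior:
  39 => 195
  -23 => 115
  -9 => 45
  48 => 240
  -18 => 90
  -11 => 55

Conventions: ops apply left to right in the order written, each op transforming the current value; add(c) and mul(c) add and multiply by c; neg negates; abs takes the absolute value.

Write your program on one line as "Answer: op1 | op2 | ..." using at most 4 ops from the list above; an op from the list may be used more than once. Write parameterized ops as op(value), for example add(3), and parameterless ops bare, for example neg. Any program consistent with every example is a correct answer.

abs | mul(-1) | mul(5) | abs

Check, running the answer program on each example:
  39 -> 39 -> -39 -> -195 -> 195
  -23 -> 23 -> -23 -> -115 -> 115
  -9 -> 9 -> -9 -> -45 -> 45
  48 -> 48 -> -48 -> -240 -> 240
  -18 -> 18 -> -18 -> -90 -> 90
  -11 -> 11 -> -11 -> -55 -> 55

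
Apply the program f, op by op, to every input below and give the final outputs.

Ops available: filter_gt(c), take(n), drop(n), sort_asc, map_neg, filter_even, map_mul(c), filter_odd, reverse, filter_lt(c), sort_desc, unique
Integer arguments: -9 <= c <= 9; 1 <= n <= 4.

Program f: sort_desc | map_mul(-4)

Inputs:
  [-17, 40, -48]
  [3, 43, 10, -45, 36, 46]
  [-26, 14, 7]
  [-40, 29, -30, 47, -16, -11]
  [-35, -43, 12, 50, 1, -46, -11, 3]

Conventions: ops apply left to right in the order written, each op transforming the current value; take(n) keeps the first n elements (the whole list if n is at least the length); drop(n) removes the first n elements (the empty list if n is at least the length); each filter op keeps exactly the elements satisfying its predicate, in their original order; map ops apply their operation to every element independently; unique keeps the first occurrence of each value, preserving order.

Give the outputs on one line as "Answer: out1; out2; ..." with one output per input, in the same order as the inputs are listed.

Execution, op by op:
  [-17, 40, -48] -> [40, -17, -48] -> [-160, 68, 192]
  [3, 43, 10, -45, 36, 46] -> [46, 43, 36, 10, 3, -45] -> [-184, -172, -144, -40, -12, 180]
  [-26, 14, 7] -> [14, 7, -26] -> [-56, -28, 104]
  [-40, 29, -30, 47, -16, -11] -> [47, 29, -11, -16, -30, -40] -> [-188, -116, 44, 64, 120, 160]
  [-35, -43, 12, 50, 1, -46, -11, 3] -> [50, 12, 3, 1, -11, -35, -43, -46] -> [-200, -48, -12, -4, 44, 140, 172, 184]

[-160, 68, 192]; [-184, -172, -144, -40, -12, 180]; [-56, -28, 104]; [-188, -116, 44, 64, 120, 160]; [-200, -48, -12, -4, 44, 140, 172, 184]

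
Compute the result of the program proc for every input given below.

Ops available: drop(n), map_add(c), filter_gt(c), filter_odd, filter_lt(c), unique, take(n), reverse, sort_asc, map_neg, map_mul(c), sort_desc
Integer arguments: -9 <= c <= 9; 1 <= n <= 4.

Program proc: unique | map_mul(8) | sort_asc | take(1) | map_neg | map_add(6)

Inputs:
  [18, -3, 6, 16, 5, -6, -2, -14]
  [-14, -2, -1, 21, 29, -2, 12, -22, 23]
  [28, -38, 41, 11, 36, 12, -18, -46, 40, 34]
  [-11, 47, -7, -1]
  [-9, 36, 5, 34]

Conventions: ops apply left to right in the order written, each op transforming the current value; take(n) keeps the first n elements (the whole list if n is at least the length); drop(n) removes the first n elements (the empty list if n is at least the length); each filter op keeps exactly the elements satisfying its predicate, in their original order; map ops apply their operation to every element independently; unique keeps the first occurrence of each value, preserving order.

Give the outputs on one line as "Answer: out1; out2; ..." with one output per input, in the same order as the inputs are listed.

Execution, op by op:
  [18, -3, 6, 16, 5, -6, -2, -14] -> [18, -3, 6, 16, 5, -6, -2, -14] -> [144, -24, 48, 128, 40, -48, -16, -112] -> [-112, -48, -24, -16, 40, 48, 128, 144] -> [-112] -> [112] -> [118]
  [-14, -2, -1, 21, 29, -2, 12, -22, 23] -> [-14, -2, -1, 21, 29, 12, -22, 23] -> [-112, -16, -8, 168, 232, 96, -176, 184] -> [-176, -112, -16, -8, 96, 168, 184, 232] -> [-176] -> [176] -> [182]
  [28, -38, 41, 11, 36, 12, -18, -46, 40, 34] -> [28, -38, 41, 11, 36, 12, -18, -46, 40, 34] -> [224, -304, 328, 88, 288, 96, -144, -368, 320, 272] -> [-368, -304, -144, 88, 96, 224, 272, 288, 320, 328] -> [-368] -> [368] -> [374]
  [-11, 47, -7, -1] -> [-11, 47, -7, -1] -> [-88, 376, -56, -8] -> [-88, -56, -8, 376] -> [-88] -> [88] -> [94]
  [-9, 36, 5, 34] -> [-9, 36, 5, 34] -> [-72, 288, 40, 272] -> [-72, 40, 272, 288] -> [-72] -> [72] -> [78]

[118]; [182]; [374]; [94]; [78]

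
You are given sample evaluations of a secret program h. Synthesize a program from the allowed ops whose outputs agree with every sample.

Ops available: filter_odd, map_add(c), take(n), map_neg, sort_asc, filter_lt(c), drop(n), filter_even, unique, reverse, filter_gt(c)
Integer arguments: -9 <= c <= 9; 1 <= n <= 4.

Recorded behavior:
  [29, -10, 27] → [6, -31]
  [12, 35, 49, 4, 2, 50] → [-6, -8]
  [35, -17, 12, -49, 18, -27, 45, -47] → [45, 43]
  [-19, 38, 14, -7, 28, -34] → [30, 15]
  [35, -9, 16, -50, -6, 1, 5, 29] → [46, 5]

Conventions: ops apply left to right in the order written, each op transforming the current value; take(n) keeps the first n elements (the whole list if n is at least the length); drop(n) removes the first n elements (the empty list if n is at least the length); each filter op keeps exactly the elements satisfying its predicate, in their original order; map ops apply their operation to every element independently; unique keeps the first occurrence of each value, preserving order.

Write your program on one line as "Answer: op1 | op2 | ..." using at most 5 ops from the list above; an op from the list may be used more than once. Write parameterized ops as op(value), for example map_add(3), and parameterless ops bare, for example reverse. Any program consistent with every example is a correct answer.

sort_asc | map_add(4) | map_neg | take(2)

Check, running the answer program on each example:
  [29, -10, 27] -> [-10, 27, 29] -> [-6, 31, 33] -> [6, -31, -33] -> [6, -31]
  [12, 35, 49, 4, 2, 50] -> [2, 4, 12, 35, 49, 50] -> [6, 8, 16, 39, 53, 54] -> [-6, -8, -16, -39, -53, -54] -> [-6, -8]
  [35, -17, 12, -49, 18, -27, 45, -47] -> [-49, -47, -27, -17, 12, 18, 35, 45] -> [-45, -43, -23, -13, 16, 22, 39, 49] -> [45, 43, 23, 13, -16, -22, -39, -49] -> [45, 43]
  [-19, 38, 14, -7, 28, -34] -> [-34, -19, -7, 14, 28, 38] -> [-30, -15, -3, 18, 32, 42] -> [30, 15, 3, -18, -32, -42] -> [30, 15]
  [35, -9, 16, -50, -6, 1, 5, 29] -> [-50, -9, -6, 1, 5, 16, 29, 35] -> [-46, -5, -2, 5, 9, 20, 33, 39] -> [46, 5, 2, -5, -9, -20, -33, -39] -> [46, 5]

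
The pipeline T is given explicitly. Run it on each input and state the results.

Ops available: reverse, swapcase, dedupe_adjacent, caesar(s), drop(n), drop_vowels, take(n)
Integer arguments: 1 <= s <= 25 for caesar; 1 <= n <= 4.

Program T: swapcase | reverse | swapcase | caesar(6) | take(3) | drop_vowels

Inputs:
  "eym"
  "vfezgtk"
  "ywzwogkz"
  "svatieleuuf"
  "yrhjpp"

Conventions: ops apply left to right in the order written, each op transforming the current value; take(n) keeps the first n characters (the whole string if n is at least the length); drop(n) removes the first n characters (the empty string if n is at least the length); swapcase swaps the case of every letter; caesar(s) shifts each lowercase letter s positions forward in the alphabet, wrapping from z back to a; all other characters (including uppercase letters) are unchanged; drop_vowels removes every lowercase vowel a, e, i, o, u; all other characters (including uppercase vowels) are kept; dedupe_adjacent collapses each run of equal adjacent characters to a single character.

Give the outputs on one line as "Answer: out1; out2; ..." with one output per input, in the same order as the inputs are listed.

"sk"; "qzm"; "fqm"; "l"; "vvp"

Execution, op by op:
  "eym" -> "EYM" -> "MYE" -> "mye" -> "sek" -> "sek" -> "sk"
  "vfezgtk" -> "VFEZGTK" -> "KTGZEFV" -> "ktgzefv" -> "qzmfklb" -> "qzm" -> "qzm"
  "ywzwogkz" -> "YWZWOGKZ" -> "ZKGOWZWY" -> "zkgowzwy" -> "fqmucfce" -> "fqm" -> "fqm"
  "svatieleuuf" -> "SVATIELEUUF" -> "FUUELEITAVS" -> "fuueleitavs" -> "laakrkozgby" -> "laa" -> "l"
  "yrhjpp" -> "YRHJPP" -> "PPJHRY" -> "ppjhry" -> "vvpnxe" -> "vvp" -> "vvp"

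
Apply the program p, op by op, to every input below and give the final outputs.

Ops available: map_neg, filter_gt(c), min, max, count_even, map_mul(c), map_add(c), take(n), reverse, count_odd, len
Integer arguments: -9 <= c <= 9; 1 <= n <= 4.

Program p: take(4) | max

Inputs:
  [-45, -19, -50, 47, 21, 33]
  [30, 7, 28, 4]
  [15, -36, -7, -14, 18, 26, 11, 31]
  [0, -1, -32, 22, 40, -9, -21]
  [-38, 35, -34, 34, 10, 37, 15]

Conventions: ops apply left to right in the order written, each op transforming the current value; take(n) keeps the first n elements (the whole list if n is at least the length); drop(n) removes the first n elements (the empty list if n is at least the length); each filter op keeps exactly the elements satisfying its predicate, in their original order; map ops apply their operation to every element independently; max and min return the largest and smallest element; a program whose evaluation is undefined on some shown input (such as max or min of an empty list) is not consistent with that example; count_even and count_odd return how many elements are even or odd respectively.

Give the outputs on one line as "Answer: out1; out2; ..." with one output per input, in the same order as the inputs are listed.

Execution, op by op:
  [-45, -19, -50, 47, 21, 33] -> [-45, -19, -50, 47] -> 47
  [30, 7, 28, 4] -> [30, 7, 28, 4] -> 30
  [15, -36, -7, -14, 18, 26, 11, 31] -> [15, -36, -7, -14] -> 15
  [0, -1, -32, 22, 40, -9, -21] -> [0, -1, -32, 22] -> 22
  [-38, 35, -34, 34, 10, 37, 15] -> [-38, 35, -34, 34] -> 35

47; 30; 15; 22; 35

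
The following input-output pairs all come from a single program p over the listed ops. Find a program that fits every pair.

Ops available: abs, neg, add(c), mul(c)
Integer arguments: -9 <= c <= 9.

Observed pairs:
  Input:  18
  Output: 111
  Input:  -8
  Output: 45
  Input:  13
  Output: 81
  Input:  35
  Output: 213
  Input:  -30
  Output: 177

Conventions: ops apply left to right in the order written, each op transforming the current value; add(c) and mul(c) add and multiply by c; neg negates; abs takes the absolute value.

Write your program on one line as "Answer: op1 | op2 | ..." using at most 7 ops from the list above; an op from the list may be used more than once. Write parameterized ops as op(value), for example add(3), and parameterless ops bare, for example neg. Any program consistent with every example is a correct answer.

mul(-6) | add(-7) | neg | add(-3) | add(-1) | abs

Check, running the answer program on each example:
  18 -> -108 -> -115 -> 115 -> 112 -> 111 -> 111
  -8 -> 48 -> 41 -> -41 -> -44 -> -45 -> 45
  13 -> -78 -> -85 -> 85 -> 82 -> 81 -> 81
  35 -> -210 -> -217 -> 217 -> 214 -> 213 -> 213
  -30 -> 180 -> 173 -> -173 -> -176 -> -177 -> 177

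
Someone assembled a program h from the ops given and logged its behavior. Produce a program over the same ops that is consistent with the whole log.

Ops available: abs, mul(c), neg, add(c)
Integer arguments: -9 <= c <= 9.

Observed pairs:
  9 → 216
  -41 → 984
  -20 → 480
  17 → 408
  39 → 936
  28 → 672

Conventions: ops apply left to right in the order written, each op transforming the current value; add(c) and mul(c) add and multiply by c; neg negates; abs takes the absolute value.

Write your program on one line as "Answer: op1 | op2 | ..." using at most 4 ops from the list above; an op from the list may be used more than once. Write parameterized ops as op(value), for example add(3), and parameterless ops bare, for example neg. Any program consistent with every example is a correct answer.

mul(-2) | mul(3) | mul(4) | abs

Check, running the answer program on each example:
  9 -> -18 -> -54 -> -216 -> 216
  -41 -> 82 -> 246 -> 984 -> 984
  -20 -> 40 -> 120 -> 480 -> 480
  17 -> -34 -> -102 -> -408 -> 408
  39 -> -78 -> -234 -> -936 -> 936
  28 -> -56 -> -168 -> -672 -> 672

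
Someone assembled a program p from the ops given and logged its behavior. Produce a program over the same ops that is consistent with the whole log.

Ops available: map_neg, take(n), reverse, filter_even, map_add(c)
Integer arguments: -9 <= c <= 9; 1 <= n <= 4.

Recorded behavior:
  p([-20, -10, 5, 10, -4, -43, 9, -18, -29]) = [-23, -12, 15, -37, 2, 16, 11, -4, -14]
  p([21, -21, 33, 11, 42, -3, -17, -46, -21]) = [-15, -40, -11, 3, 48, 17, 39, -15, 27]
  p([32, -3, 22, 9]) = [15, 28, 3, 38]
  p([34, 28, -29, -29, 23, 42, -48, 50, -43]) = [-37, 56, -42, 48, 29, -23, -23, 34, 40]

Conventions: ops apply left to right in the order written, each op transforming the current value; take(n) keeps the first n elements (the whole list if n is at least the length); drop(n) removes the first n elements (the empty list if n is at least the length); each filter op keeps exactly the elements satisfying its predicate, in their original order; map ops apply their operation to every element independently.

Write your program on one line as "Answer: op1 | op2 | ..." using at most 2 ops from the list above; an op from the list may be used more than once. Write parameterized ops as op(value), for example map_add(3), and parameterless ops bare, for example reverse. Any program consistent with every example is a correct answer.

map_add(6) | reverse

Check, running the answer program on each example:
  [-20, -10, 5, 10, -4, -43, 9, -18, -29] -> [-14, -4, 11, 16, 2, -37, 15, -12, -23] -> [-23, -12, 15, -37, 2, 16, 11, -4, -14]
  [21, -21, 33, 11, 42, -3, -17, -46, -21] -> [27, -15, 39, 17, 48, 3, -11, -40, -15] -> [-15, -40, -11, 3, 48, 17, 39, -15, 27]
  [32, -3, 22, 9] -> [38, 3, 28, 15] -> [15, 28, 3, 38]
  [34, 28, -29, -29, 23, 42, -48, 50, -43] -> [40, 34, -23, -23, 29, 48, -42, 56, -37] -> [-37, 56, -42, 48, 29, -23, -23, 34, 40]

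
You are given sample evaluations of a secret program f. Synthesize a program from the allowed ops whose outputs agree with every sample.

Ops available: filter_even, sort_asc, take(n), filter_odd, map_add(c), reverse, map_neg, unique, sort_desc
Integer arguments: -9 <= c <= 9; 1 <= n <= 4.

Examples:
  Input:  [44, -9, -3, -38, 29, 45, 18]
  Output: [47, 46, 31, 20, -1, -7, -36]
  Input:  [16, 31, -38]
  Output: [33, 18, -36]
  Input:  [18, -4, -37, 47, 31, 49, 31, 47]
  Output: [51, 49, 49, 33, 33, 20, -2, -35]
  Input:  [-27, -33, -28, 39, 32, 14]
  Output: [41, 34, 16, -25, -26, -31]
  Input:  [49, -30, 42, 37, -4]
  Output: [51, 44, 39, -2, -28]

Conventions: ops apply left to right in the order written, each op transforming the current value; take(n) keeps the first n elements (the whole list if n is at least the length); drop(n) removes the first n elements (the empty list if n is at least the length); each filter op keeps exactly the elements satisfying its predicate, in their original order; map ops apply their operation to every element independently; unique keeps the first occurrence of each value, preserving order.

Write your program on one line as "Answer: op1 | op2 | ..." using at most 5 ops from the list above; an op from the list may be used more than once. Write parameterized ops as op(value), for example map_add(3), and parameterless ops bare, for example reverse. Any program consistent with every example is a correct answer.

map_add(-2) | sort_asc | map_add(4) | reverse

Check, running the answer program on each example:
  [44, -9, -3, -38, 29, 45, 18] -> [42, -11, -5, -40, 27, 43, 16] -> [-40, -11, -5, 16, 27, 42, 43] -> [-36, -7, -1, 20, 31, 46, 47] -> [47, 46, 31, 20, -1, -7, -36]
  [16, 31, -38] -> [14, 29, -40] -> [-40, 14, 29] -> [-36, 18, 33] -> [33, 18, -36]
  [18, -4, -37, 47, 31, 49, 31, 47] -> [16, -6, -39, 45, 29, 47, 29, 45] -> [-39, -6, 16, 29, 29, 45, 45, 47] -> [-35, -2, 20, 33, 33, 49, 49, 51] -> [51, 49, 49, 33, 33, 20, -2, -35]
  [-27, -33, -28, 39, 32, 14] -> [-29, -35, -30, 37, 30, 12] -> [-35, -30, -29, 12, 30, 37] -> [-31, -26, -25, 16, 34, 41] -> [41, 34, 16, -25, -26, -31]
  [49, -30, 42, 37, -4] -> [47, -32, 40, 35, -6] -> [-32, -6, 35, 40, 47] -> [-28, -2, 39, 44, 51] -> [51, 44, 39, -2, -28]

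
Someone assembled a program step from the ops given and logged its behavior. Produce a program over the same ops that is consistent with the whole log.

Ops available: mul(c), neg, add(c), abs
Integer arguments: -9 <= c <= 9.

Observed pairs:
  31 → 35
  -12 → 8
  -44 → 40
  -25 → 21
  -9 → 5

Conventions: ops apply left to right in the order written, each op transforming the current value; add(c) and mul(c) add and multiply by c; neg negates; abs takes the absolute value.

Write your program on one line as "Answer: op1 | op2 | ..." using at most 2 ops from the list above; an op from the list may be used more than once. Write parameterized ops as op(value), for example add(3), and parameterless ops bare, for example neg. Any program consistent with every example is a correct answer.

add(4) | abs

Check, running the answer program on each example:
  31 -> 35 -> 35
  -12 -> -8 -> 8
  -44 -> -40 -> 40
  -25 -> -21 -> 21
  -9 -> -5 -> 5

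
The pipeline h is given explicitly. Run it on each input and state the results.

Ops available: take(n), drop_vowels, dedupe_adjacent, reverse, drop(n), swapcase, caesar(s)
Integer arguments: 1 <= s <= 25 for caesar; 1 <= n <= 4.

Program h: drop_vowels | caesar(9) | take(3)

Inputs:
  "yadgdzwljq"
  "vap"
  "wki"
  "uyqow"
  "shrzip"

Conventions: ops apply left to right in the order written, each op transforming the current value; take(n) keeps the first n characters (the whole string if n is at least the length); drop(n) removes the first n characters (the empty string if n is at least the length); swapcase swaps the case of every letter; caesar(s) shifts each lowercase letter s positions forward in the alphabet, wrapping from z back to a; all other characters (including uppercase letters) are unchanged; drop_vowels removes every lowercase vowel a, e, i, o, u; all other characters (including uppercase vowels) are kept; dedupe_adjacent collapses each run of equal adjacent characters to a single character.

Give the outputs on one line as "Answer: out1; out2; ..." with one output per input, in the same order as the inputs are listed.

"hmp"; "ey"; "ft"; "hzf"; "bqa"

Execution, op by op:
  "yadgdzwljq" -> "ydgdzwljq" -> "hmpmifusz" -> "hmp"
  "vap" -> "vp" -> "ey" -> "ey"
  "wki" -> "wk" -> "ft" -> "ft"
  "uyqow" -> "yqw" -> "hzf" -> "hzf"
  "shrzip" -> "shrzp" -> "bqaiy" -> "bqa"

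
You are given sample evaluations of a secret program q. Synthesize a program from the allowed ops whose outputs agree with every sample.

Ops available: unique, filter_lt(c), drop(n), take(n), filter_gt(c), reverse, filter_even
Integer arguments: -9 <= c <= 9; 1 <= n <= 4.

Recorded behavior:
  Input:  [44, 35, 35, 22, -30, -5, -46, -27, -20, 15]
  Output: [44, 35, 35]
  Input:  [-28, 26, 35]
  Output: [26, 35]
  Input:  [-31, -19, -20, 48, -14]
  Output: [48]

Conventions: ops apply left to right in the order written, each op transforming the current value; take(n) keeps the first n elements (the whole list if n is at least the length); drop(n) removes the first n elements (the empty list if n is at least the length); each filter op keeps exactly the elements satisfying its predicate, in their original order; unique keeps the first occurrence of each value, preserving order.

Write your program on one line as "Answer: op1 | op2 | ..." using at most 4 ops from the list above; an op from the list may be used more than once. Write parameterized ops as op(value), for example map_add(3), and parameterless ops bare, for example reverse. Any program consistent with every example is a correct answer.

reverse | filter_gt(0) | reverse | take(3)

Check, running the answer program on each example:
  [44, 35, 35, 22, -30, -5, -46, -27, -20, 15] -> [15, -20, -27, -46, -5, -30, 22, 35, 35, 44] -> [15, 22, 35, 35, 44] -> [44, 35, 35, 22, 15] -> [44, 35, 35]
  [-28, 26, 35] -> [35, 26, -28] -> [35, 26] -> [26, 35] -> [26, 35]
  [-31, -19, -20, 48, -14] -> [-14, 48, -20, -19, -31] -> [48] -> [48] -> [48]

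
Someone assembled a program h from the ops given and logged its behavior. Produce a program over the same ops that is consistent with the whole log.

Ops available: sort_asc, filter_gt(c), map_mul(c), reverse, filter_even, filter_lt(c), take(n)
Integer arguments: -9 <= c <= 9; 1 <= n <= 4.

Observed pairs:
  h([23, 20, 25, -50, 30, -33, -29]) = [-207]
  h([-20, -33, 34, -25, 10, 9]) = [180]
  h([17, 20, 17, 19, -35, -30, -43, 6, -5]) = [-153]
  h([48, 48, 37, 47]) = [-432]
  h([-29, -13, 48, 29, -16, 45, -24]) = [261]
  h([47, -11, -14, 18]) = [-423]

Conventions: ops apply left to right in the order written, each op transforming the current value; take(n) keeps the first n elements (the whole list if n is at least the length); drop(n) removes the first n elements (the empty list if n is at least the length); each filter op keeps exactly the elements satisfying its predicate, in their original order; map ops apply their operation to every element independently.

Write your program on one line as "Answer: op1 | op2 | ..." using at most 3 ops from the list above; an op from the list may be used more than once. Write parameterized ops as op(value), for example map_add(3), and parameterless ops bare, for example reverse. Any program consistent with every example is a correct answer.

take(1) | map_mul(-9)

Check, running the answer program on each example:
  [23, 20, 25, -50, 30, -33, -29] -> [23] -> [-207]
  [-20, -33, 34, -25, 10, 9] -> [-20] -> [180]
  [17, 20, 17, 19, -35, -30, -43, 6, -5] -> [17] -> [-153]
  [48, 48, 37, 47] -> [48] -> [-432]
  [-29, -13, 48, 29, -16, 45, -24] -> [-29] -> [261]
  [47, -11, -14, 18] -> [47] -> [-423]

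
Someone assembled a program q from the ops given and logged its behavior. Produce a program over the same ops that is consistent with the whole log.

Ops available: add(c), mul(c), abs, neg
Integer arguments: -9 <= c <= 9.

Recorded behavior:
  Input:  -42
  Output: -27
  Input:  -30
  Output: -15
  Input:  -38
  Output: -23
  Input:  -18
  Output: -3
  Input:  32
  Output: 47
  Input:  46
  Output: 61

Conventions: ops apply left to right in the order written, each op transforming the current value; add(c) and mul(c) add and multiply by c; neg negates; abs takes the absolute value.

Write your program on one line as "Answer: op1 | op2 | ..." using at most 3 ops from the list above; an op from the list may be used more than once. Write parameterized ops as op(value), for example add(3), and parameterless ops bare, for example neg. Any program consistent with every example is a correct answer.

add(8) | add(7)

Check, running the answer program on each example:
  -42 -> -34 -> -27
  -30 -> -22 -> -15
  -38 -> -30 -> -23
  -18 -> -10 -> -3
  32 -> 40 -> 47
  46 -> 54 -> 61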